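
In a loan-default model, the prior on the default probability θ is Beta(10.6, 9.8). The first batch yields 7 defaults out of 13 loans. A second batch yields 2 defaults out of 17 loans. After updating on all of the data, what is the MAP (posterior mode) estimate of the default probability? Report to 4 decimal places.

The Beta prior is conjugate to a Binomial/Bernoulli likelihood; the update adds successes to α and failures to β.
After batch 1: Beta(10.6+7, 9.8+6) = Beta(17.6, 15.8).
After batch 2: Beta(17.6+2, 15.8+15) = Beta(19.6, 30.8).
Mode of Beta(a,b) for a,b>1 is (a−1)/(a+b−2) = 18.6/48.4 = 0.3843.

0.3843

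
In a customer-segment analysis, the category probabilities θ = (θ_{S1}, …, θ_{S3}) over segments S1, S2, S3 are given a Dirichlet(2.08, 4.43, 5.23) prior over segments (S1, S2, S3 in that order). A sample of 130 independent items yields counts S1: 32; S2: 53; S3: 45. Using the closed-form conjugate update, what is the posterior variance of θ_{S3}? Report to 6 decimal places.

The Dirichlet prior is conjugate to the Multinomial likelihood: each posterior αⱼ = prior αⱼ + observed count nⱼ.
Posterior concentration: (34.08, 57.43, 50.23), total = 141.74.
Var[θ_j] = α_j(Σα−α_j)/((Σα)²(Σα+1)) = 50.23·91.51/(141.74²·142.74) = 0.001603.

0.001603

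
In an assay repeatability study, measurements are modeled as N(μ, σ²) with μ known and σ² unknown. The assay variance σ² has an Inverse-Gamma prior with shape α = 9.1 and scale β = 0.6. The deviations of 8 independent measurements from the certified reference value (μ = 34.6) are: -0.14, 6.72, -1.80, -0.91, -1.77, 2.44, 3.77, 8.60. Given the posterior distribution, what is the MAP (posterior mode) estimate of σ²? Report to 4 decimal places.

5.2378

With known mean μ and an Inverse-Gamma(α, β) prior on σ², the Normal likelihood is conjugate: posterior is Inv-Gamma(α + n/2, β + Σ(xᵢ−μ)²/2).
Σ(xᵢ−μ)² = (-0.14)² + (6.72)² + (-1.80)² + (-0.91)² + (-1.77)² + (2.44)² + (3.77)² + (8.60)² = 146.5055.
Posterior: Inv-Gamma(9.1 + 8/2, 0.6 + 146.5055/2) = Inv-Gamma(13.10, 73.85275).
Mode = β/(α+1) = 73.85275/14.10 = 5.2378.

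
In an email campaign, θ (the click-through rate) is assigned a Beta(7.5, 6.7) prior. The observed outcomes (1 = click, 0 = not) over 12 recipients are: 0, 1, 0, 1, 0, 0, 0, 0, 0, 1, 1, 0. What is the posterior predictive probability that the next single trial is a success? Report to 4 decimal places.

0.4389

The Beta prior is conjugate to a Binomial/Bernoulli likelihood; the update adds successes to α and failures to β.
Posterior: Beta(α+k, β+n−k) = Beta(7.5+4, 6.7+8) = Beta(11.5, 14.7).
For a single future Bernoulli trial, P(success | data) = α/(α+β) = 0.4389.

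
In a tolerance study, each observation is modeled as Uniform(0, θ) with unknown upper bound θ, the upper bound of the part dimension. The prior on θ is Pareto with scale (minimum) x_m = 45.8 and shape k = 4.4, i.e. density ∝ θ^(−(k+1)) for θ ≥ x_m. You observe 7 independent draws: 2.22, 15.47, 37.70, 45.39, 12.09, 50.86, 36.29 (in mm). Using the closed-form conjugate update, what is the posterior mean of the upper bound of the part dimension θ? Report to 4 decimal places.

55.7504

A Pareto(scale x_m, shape k) prior on the upper bound θ of Uniform(0, θ) is conjugate: posterior is Pareto(max(x_m, max xᵢ), k + n).
Sample maximum = 50.86; prior scale x_m = 45.8 → posterior scale = max = 50.86.
Posterior shape = 4.4 + 7 = 11.4.
E[θ|data] = k·x_m/(k−1) = 11.4·50.86/10.4 = 55.7504.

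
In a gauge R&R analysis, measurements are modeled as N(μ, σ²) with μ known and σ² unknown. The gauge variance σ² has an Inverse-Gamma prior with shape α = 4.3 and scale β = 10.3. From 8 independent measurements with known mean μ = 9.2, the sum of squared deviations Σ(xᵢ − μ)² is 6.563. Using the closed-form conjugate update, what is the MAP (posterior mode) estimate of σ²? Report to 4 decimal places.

1.4604

With known mean μ and an Inverse-Gamma(α, β) prior on σ², the Normal likelihood is conjugate: posterior is Inv-Gamma(α + n/2, β + Σ(xᵢ−μ)²/2).
Posterior: Inv-Gamma(4.3 + 8/2, 10.3 + 6.563/2) = Inv-Gamma(8.30, 13.5815).
Mode = β/(α+1) = 13.5815/9.30 = 1.4604.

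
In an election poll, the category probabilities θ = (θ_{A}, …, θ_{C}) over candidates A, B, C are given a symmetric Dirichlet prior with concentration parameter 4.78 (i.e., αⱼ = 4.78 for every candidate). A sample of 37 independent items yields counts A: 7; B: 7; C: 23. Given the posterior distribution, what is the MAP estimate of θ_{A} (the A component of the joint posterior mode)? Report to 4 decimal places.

0.2230

The Dirichlet prior is conjugate to the Multinomial likelihood: each posterior αⱼ = prior αⱼ + observed count nⱼ.
Posterior concentration: (11.78, 11.78, 27.78), total = 51.34.
Joint mode component: (α_{A}−1)/(Σα−K) = 10.78/48.34 = 0.2230.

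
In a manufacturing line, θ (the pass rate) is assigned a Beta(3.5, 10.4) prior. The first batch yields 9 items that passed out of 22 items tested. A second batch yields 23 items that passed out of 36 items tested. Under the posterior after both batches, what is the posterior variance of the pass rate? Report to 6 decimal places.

The Beta prior is conjugate to a Binomial/Bernoulli likelihood; the update adds successes to α and failures to β.
After batch 1: Beta(3.5+9, 10.4+13) = Beta(12.5, 23.4).
After batch 2: Beta(12.5+23, 23.4+13) = Beta(35.5, 36.4).
Var = αβ/((α+β)²(α+β+1)) = 35.5·36.4/(71.9²·72.9) = 0.003429.

0.003429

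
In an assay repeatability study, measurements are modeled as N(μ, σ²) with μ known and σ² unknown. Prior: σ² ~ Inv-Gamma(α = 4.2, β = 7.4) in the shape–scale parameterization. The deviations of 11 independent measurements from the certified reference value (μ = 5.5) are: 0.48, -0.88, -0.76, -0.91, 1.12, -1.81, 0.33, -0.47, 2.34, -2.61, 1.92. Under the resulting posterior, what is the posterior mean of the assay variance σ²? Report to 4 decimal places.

2.1865

With known mean μ and an Inverse-Gamma(α, β) prior on σ², the Normal likelihood is conjugate: posterior is Inv-Gamma(α + n/2, β + Σ(xᵢ−μ)²/2).
Σ(xᵢ−μ)² = (0.48)² + (-0.88)² + (-0.76)² + (-0.91)² + (1.12)² + (-1.81)² + (0.33)² + (-0.47)² + (2.34)² + (-2.61)² + (1.92)² = 23.2449.
Posterior: Inv-Gamma(4.2 + 11/2, 7.4 + 23.2449/2) = Inv-Gamma(9.70, 19.02245).
E[σ²|data] = β/(α−1) = 19.02245/8.70 = 2.1865.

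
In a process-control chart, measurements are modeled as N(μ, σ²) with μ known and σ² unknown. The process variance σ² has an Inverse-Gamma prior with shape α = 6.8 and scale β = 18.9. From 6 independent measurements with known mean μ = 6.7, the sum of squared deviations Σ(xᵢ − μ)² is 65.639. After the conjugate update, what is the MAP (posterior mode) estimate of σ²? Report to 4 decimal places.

With known mean μ and an Inverse-Gamma(α, β) prior on σ², the Normal likelihood is conjugate: posterior is Inv-Gamma(α + n/2, β + Σ(xᵢ−μ)²/2).
Posterior: Inv-Gamma(6.8 + 6/2, 18.9 + 65.639/2) = Inv-Gamma(9.80, 51.7195).
Mode = β/(α+1) = 51.7195/10.80 = 4.7888.

4.7888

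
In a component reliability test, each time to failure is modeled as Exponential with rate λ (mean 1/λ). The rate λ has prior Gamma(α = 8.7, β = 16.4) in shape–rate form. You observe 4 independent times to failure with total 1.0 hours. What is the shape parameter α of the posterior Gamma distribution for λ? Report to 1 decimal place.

12.7

With a Gamma(shape α, rate β) prior on the exponential rate λ, the posterior after n observations with total T = Σxᵢ is Gamma(α+n, β+T).
Posterior: Gamma(8.7+4, 16.4+1.0) = Gamma(12.7, 17.4).
Posterior α = 12.7.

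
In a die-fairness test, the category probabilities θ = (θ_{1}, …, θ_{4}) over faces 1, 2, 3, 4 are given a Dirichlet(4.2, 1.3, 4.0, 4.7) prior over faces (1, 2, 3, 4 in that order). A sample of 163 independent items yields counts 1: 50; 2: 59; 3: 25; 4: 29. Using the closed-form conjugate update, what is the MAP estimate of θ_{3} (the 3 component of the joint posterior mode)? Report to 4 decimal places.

The Dirichlet prior is conjugate to the Multinomial likelihood: each posterior αⱼ = prior αⱼ + observed count nⱼ.
Posterior concentration: (54.2, 60.3, 29.0, 33.7), total = 177.2.
Joint mode component: (α_{3}−1)/(Σα−K) = 28.0/173.2 = 0.1617.

0.1617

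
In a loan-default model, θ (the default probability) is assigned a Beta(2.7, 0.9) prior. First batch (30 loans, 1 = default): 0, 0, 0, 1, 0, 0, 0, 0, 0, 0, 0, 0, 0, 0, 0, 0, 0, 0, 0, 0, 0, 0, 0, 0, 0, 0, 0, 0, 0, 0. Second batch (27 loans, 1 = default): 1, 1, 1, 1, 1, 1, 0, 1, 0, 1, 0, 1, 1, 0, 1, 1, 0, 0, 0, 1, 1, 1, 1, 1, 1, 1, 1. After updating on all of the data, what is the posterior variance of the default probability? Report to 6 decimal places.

0.003866

The Beta prior is conjugate to a Binomial/Bernoulli likelihood; the update adds successes to α and failures to β.
After batch 1: Beta(2.7+1, 0.9+29) = Beta(3.7, 29.9).
After batch 2: Beta(3.7+20, 29.9+7) = Beta(23.7, 36.9).
Var = αβ/((α+β)²(α+β+1)) = 23.7·36.9/(60.6²·61.6) = 0.003866.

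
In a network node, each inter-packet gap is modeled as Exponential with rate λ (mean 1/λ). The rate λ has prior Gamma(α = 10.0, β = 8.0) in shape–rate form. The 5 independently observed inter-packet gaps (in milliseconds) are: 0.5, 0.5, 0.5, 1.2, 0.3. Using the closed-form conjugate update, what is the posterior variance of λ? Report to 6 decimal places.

0.123967

With a Gamma(shape α, rate β) prior on the exponential rate λ, the posterior after n observations with total T = Σxᵢ is Gamma(α+n, β+T).
Sum of observations T = 3.0 milliseconds; n = 5.
Posterior: Gamma(10.0+5, 8.0+3.0) = Gamma(15.0, 11.0).
Var = α/β² = 0.123967.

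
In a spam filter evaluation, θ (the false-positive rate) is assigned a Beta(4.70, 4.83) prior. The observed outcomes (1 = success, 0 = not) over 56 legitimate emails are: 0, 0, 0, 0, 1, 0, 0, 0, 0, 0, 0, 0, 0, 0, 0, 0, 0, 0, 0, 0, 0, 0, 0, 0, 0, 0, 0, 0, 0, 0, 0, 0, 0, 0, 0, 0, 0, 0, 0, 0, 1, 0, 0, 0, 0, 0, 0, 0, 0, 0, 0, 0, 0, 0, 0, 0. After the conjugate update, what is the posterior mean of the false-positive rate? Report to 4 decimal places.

The Beta prior is conjugate to a Binomial/Bernoulli likelihood; the update adds successes to α and failures to β.
Posterior: Beta(α+k, β+n−k) = Beta(4.70+2, 4.83+54) = Beta(6.70, 58.83).
Posterior mean = α/(α+β) = 6.70/65.53 = 0.1022.

0.1022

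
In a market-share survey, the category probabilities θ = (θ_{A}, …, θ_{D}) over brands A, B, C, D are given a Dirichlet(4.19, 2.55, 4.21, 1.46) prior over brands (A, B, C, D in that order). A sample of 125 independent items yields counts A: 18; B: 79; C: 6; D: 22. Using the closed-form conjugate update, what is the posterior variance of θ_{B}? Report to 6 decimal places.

0.001743

The Dirichlet prior is conjugate to the Multinomial likelihood: each posterior αⱼ = prior αⱼ + observed count nⱼ.
Posterior concentration: (22.19, 81.55, 10.21, 23.46), total = 137.41.
Var[θ_j] = α_j(Σα−α_j)/((Σα)²(Σα+1)) = 81.55·55.86/(137.41²·138.41) = 0.001743.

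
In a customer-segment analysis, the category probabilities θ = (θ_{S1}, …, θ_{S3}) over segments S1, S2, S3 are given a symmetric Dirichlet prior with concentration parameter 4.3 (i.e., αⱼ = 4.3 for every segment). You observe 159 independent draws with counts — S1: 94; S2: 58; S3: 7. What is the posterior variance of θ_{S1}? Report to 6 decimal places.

The Dirichlet prior is conjugate to the Multinomial likelihood: each posterior αⱼ = prior αⱼ + observed count nⱼ.
Posterior concentration: (98.3, 62.3, 11.3), total = 171.9.
Var[θ_j] = α_j(Σα−α_j)/((Σα)²(Σα+1)) = 98.3·73.6/(171.9²·172.9) = 0.001416.

0.001416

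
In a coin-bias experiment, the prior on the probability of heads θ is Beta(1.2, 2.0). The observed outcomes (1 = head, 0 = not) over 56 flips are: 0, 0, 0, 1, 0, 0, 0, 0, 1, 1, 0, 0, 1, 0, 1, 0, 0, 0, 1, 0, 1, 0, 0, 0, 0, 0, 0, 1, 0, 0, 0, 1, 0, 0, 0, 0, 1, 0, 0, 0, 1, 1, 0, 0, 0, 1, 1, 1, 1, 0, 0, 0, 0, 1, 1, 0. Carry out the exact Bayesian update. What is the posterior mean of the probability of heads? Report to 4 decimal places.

The Beta prior is conjugate to a Binomial/Bernoulli likelihood; the update adds successes to α and failures to β.
Posterior: Beta(α+k, β+n−k) = Beta(1.2+18, 2.0+38) = Beta(19.2, 40.0).
Posterior mean = α/(α+β) = 19.2/59.2 = 0.3243.

0.3243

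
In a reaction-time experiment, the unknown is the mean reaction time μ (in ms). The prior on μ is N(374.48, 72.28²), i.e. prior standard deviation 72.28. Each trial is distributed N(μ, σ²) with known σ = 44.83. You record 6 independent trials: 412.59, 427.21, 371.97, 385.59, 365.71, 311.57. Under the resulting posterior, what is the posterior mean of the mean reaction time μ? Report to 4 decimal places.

378.8279

For Normal data with known variance σ², a Normal(μ₀, σ₀²) prior on μ is conjugate. Posterior precision = 1/σ₀² + n/σ²; posterior mean is the precision-weighted average of μ₀ and x̄.
Σxᵢ = 412.59 + 427.21 + 371.97 + 385.59 + 365.71 + 311.57 = 2274.64, so n·x̄ = 2274.64.
σ₀² = 72.28² = 5224.3984, σ² = 44.83² = 2009.7289; σ² + n·σ₀² = 2009.7289 + 6·5224.3984 = 33356.1193.
Posterior mean = (μ₀/σ₀² + n·x̄/σ²)/(1/σ₀² + n/σ²) = (σ²·μ₀ + σ₀²·n·x̄)/(σ² + n·σ₀²) = (2009.7289·374.48 + 5224.3984·2274.64)/33356.1193 = 12636228.855048/33356.1193 = 378.8279.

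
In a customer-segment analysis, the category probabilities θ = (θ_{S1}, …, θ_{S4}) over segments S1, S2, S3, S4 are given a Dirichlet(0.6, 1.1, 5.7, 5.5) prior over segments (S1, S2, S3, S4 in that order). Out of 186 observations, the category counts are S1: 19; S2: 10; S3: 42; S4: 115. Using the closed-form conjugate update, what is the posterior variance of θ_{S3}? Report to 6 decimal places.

The Dirichlet prior is conjugate to the Multinomial likelihood: each posterior αⱼ = prior αⱼ + observed count nⱼ.
Posterior concentration: (19.6, 11.1, 47.7, 120.5), total = 198.9.
Var[θ_j] = α_j(Σα−α_j)/((Σα)²(Σα+1)) = 47.7·151.2/(198.9²·199.9) = 0.000912.

0.000912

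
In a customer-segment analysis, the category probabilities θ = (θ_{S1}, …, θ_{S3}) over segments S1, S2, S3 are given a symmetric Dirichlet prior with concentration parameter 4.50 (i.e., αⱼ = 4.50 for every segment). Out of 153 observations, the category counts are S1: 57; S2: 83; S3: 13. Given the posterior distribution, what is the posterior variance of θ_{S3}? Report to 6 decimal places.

The Dirichlet prior is conjugate to the Multinomial likelihood: each posterior αⱼ = prior αⱼ + observed count nⱼ.
Posterior concentration: (61.50, 87.50, 17.50), total = 166.50.
Var[θ_j] = α_j(Σα−α_j)/((Σα)²(Σα+1)) = 17.50·149.00/(166.50²·167.50) = 0.000562.

0.000562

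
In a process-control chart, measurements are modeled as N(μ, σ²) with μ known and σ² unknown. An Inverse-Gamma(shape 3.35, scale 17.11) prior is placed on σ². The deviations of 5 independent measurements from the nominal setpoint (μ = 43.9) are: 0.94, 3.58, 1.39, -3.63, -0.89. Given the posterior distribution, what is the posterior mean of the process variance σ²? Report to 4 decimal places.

With known mean μ and an Inverse-Gamma(α, β) prior on σ², the Normal likelihood is conjugate: posterior is Inv-Gamma(α + n/2, β + Σ(xᵢ−μ)²/2).
Σ(xᵢ−μ)² = (0.94)² + (3.58)² + (1.39)² + (-3.63)² + (-0.89)² = 29.6011.
Posterior: Inv-Gamma(3.35 + 5/2, 17.11 + 29.6011/2) = Inv-Gamma(5.85, 31.91055).
E[σ²|data] = β/(α−1) = 31.91055/4.85 = 6.5795.

6.5795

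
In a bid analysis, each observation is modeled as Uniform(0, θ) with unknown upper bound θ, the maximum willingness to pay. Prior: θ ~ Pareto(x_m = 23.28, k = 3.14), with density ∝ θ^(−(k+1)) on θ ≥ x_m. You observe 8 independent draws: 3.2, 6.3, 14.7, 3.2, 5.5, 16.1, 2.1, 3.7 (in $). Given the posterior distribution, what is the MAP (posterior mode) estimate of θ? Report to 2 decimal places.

23.28

A Pareto(scale x_m, shape k) prior on the upper bound θ of Uniform(0, θ) is conjugate: posterior is Pareto(max(x_m, max xᵢ), k + n).
Sample maximum = 16.1; prior scale x_m = 23.28 → posterior scale = max = 23.28.
Posterior shape = 3.14 + 8 = 11.14.
The Pareto density is decreasing on [x_m, ∞), so the mode is x_m = 23.28.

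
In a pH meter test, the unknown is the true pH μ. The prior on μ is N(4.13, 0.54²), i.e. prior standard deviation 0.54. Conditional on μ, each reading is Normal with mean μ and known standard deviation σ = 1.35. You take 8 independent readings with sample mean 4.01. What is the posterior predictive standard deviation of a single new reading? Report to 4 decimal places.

For Normal data with known variance σ², a Normal(μ₀, σ₀²) prior on μ is conjugate. Posterior precision = 1/σ₀² + n/σ²; posterior mean is the precision-weighted average of μ₀ and x̄.
σ₀² = 0.54² = 0.2916, σ² = 1.35² = 1.8225; σ² + n·σ₀² = 1.8225 + 8·0.2916 = 4.1553.
Posterior precision = 1/σ₀² + n/σ² = 1/0.2916 + 8/1.8225 = (σ² + n·σ₀²)/(σ₀²σ²) = 4.1553/(0.2916·1.8225); posterior variance σₙ² = σ₀²σ²/(σ² + n·σ₀²) = 0.2916·1.8225/4.1553 = 0.127895.
Predictive variance for one new observation = σₙ² + σ² = 0.2916·1.8225/4.1553 + 1.8225 = σ²·(σ₀² + 4.1553)/4.1553 = 1.8225·4.4469/4.1553 = 1.950395; SD = √(1.8225·4.4469/4.1553) = 1.3966.

1.3966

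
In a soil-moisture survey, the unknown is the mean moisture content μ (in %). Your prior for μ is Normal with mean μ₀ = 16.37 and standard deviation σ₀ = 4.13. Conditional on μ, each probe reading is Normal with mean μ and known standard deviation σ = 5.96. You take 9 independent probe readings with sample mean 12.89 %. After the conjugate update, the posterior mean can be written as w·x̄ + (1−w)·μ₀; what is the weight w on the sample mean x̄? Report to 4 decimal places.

For Normal data with known variance σ², a Normal(μ₀, σ₀²) prior on μ is conjugate. Posterior precision = 1/σ₀² + n/σ²; posterior mean is the precision-weighted average of μ₀ and x̄.
σ₀² = 4.13² = 17.0569, σ² = 5.96² = 35.5216. Prior precision 1/σ₀² = 1/17.0569; data precision n/σ² = 9/35.5216.
w = (n/σ²)/(1/σ₀² + n/σ²) = n·σ₀²/(σ² + n·σ₀²) = 9·17.0569/(35.5216 + 9·17.0569) = 153.5121/189.0337 = 0.8121.

0.8121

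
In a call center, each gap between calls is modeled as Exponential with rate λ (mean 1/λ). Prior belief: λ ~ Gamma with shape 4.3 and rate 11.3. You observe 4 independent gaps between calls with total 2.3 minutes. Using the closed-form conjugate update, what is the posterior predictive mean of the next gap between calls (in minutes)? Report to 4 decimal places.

With a Gamma(shape α, rate β) prior on the exponential rate λ, the posterior after n observations with total T = Σxᵢ is Gamma(α+n, β+T).
Posterior: Gamma(4.3+4, 11.3+2.3) = Gamma(8.3, 13.6).
The predictive distribution for the next observation is Lomax; its mean is β/(α−1) = 13.6/7.3 = 1.8630.

1.8630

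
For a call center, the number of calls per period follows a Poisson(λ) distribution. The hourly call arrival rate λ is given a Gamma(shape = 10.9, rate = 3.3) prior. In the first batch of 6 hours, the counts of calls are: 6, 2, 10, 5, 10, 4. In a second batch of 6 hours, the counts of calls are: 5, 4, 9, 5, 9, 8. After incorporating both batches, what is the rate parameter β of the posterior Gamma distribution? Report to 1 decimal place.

With a Gamma(shape α, rate β) prior, the Poisson likelihood is conjugate: the posterior is Gamma(α + ΣXᵢ, β + n).
Batch 1: sum of counts S = 37 over n = 6 hours.
After batch 1: Gamma(α+S, β+n) = Gamma(10.9+37, 3.3+6) = Gamma(47.9, 9.3).
Batch 2: sum of counts S = 40 over n = 6 hours.
After batch 2: Gamma(α+S, β+n) = Gamma(47.9+40, 9.3+6) = Gamma(87.9, 15.3).
Posterior β = 15.3.

15.3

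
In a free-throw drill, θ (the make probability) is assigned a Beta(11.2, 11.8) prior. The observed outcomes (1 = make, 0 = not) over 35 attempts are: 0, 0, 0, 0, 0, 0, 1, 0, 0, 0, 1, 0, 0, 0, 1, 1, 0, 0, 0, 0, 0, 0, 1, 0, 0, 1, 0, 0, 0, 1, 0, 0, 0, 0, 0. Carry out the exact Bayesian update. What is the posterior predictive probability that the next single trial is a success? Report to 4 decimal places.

The Beta prior is conjugate to a Binomial/Bernoulli likelihood; the update adds successes to α and failures to β.
Posterior: Beta(α+k, β+n−k) = Beta(11.2+7, 11.8+28) = Beta(18.2, 39.8).
For a single future Bernoulli trial, P(success | data) = α/(α+β) = 0.3138.

0.3138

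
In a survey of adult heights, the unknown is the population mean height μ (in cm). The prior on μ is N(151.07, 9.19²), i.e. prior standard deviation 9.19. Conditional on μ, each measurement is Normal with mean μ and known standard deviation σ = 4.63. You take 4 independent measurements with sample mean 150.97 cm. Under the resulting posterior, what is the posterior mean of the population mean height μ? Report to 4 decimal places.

For Normal data with known variance σ², a Normal(μ₀, σ₀²) prior on μ is conjugate. Posterior precision = 1/σ₀² + n/σ²; posterior mean is the precision-weighted average of μ₀ and x̄.
n·x̄ = 4·150.97 = 603.88.
σ₀² = 9.19² = 84.4561, σ² = 4.63² = 21.4369; σ² + n·σ₀² = 21.4369 + 4·84.4561 = 359.2613.
Posterior mean = (μ₀/σ₀² + n·x̄/σ²)/(1/σ₀² + n/σ²) = (σ²·μ₀ + σ₀²·n·x̄)/(σ² + n·σ₀²) = (21.4369·151.07 + 84.4561·603.88)/359.2613 = 54239.822151/359.2613 = 150.9760.

150.9760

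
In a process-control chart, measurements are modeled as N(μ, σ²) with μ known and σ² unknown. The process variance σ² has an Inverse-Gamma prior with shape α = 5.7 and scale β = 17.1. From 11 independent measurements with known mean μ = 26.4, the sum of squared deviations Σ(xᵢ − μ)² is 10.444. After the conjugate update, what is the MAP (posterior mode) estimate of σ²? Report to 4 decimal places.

With known mean μ and an Inverse-Gamma(α, β) prior on σ², the Normal likelihood is conjugate: posterior is Inv-Gamma(α + n/2, β + Σ(xᵢ−μ)²/2).
Posterior: Inv-Gamma(5.7 + 11/2, 17.1 + 10.444/2) = Inv-Gamma(11.20, 22.3220).
Mode = β/(α+1) = 22.3220/12.20 = 1.8297.

1.8297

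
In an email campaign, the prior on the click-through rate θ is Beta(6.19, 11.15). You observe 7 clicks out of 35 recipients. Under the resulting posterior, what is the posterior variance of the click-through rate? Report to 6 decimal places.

0.003534

The Beta prior is conjugate to a Binomial/Bernoulli likelihood; the update adds successes to α and failures to β.
Posterior: Beta(α+k, β+n−k) = Beta(6.19+7, 11.15+28) = Beta(13.19, 39.15).
Var = αβ/((α+β)²(α+β+1)) = 13.19·39.15/(52.34²·53.34) = 0.003534.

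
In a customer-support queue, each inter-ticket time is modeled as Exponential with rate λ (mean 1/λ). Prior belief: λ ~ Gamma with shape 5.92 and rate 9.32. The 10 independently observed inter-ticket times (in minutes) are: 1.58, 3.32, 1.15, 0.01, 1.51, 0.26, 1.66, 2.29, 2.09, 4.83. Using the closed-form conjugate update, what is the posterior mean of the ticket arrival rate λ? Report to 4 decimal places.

0.5682

With a Gamma(shape α, rate β) prior on the exponential rate λ, the posterior after n observations with total T = Σxᵢ is Gamma(α+n, β+T).
Sum of observations T = 18.70 minutes; n = 10.
Posterior: Gamma(5.92+10, 9.32+18.70) = Gamma(15.92, 28.02).
Posterior mean of λ = α/β = 15.92/28.02 = 0.5682.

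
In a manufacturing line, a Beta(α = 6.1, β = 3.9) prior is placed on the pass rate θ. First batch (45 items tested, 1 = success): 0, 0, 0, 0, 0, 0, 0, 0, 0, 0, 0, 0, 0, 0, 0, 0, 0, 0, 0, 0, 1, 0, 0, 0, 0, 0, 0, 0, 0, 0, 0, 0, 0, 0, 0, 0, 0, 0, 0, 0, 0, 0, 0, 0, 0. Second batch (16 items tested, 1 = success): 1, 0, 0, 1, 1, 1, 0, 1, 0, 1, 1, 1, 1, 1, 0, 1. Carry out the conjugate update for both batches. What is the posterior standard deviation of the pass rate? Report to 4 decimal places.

The Beta prior is conjugate to a Binomial/Bernoulli likelihood; the update adds successes to α and failures to β.
After batch 1: Beta(6.1+1, 3.9+44) = Beta(7.1, 47.9).
After batch 2: Beta(7.1+11, 47.9+5) = Beta(18.1, 52.9).
Var = αβ/((α+β)²(α+β+1)) = 18.1·52.9/(71.0²·72.0) = 0.00263806; SD = √0.00263806 = 0.0514.

0.0514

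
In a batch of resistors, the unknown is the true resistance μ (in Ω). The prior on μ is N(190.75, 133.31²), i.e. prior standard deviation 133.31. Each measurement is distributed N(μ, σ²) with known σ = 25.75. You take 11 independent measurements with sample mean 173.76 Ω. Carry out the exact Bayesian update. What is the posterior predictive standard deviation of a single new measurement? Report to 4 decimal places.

For Normal data with known variance σ², a Normal(μ₀, σ₀²) prior on μ is conjugate. Posterior precision = 1/σ₀² + n/σ²; posterior mean is the precision-weighted average of μ₀ and x̄.
σ₀² = 133.31² = 17771.5561, σ² = 25.75² = 663.0625; σ² + n·σ₀² = 663.0625 + 11·17771.5561 = 196150.1796.
Posterior precision = 1/σ₀² + n/σ² = 1/17771.5561 + 11/663.0625 = (σ² + n·σ₀²)/(σ₀²σ²) = 196150.1796/(17771.5561·663.0625); posterior variance σₙ² = σ₀²σ²/(σ² + n·σ₀²) = 17771.5561·663.0625/196150.1796 = 60.074645.
Predictive variance for one new observation = σₙ² + σ² = 17771.5561·663.0625/196150.1796 + 663.0625 = σ²·(σ₀² + 196150.1796)/196150.1796 = 663.0625·213921.7357/196150.1796 = 723.137145; SD = √(663.0625·213921.7357/196150.1796) = 26.8912.

26.8912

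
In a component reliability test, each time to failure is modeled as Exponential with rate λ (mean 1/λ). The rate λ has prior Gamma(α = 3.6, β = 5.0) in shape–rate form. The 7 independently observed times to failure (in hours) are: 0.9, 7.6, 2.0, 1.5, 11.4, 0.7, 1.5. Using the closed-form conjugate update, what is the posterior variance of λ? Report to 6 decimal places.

With a Gamma(shape α, rate β) prior on the exponential rate λ, the posterior after n observations with total T = Σxᵢ is Gamma(α+n, β+T).
Sum of observations T = 25.6 hours; n = 7.
Posterior: Gamma(3.6+7, 5.0+25.6) = Gamma(10.6, 30.6).
Var = α/β² = 0.011320.

0.011320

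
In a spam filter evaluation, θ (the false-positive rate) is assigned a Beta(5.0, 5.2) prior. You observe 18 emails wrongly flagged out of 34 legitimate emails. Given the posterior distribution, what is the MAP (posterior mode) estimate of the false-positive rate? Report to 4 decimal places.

The Beta prior is conjugate to a Binomial/Bernoulli likelihood; the update adds successes to α and failures to β.
Posterior: Beta(α+k, β+n−k) = Beta(5.0+18, 5.2+16) = Beta(23.0, 21.2).
Mode of Beta(a,b) for a,b>1 is (a−1)/(a+b−2) = 22.0/42.2 = 0.5213.

0.5213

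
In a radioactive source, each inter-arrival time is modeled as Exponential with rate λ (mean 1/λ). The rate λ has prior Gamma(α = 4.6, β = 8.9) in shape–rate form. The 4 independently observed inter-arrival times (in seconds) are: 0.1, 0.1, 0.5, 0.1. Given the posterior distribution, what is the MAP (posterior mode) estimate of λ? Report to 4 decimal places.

0.7835

With a Gamma(shape α, rate β) prior on the exponential rate λ, the posterior after n observations with total T = Σxᵢ is Gamma(α+n, β+T).
Sum of observations T = 0.8 seconds; n = 4.
Posterior: Gamma(4.6+4, 8.9+0.8) = Gamma(8.6, 9.7).
Mode = (α−1)/β = 0.7835.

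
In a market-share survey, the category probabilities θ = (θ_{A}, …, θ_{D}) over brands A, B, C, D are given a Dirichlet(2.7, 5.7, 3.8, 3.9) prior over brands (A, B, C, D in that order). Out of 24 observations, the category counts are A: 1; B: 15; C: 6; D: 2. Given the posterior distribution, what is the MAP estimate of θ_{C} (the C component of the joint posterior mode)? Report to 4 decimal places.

0.2438

The Dirichlet prior is conjugate to the Multinomial likelihood: each posterior αⱼ = prior αⱼ + observed count nⱼ.
Posterior concentration: (3.7, 20.7, 9.8, 5.9), total = 40.1.
Joint mode component: (α_{C}−1)/(Σα−K) = 8.8/36.1 = 0.2438.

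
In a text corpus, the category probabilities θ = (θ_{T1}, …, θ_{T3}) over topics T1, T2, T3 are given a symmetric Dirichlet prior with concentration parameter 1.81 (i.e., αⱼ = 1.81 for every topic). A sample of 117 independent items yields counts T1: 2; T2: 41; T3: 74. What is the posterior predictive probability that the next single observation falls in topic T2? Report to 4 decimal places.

The Dirichlet prior is conjugate to the Multinomial likelihood: each posterior αⱼ = prior αⱼ + observed count nⱼ.
Posterior concentration: (3.81, 42.81, 75.81), total = 122.43.
P(next = T2 | data) = α_{T2}/Σα = 0.3497.

0.3497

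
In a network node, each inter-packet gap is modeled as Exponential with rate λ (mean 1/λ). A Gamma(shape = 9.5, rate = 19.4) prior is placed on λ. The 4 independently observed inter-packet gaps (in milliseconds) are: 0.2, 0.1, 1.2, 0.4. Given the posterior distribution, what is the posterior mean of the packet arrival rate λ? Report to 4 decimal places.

With a Gamma(shape α, rate β) prior on the exponential rate λ, the posterior after n observations with total T = Σxᵢ is Gamma(α+n, β+T).
Sum of observations T = 1.9 milliseconds; n = 4.
Posterior: Gamma(9.5+4, 19.4+1.9) = Gamma(13.5, 21.3).
Posterior mean of λ = α/β = 13.5/21.3 = 0.6338.

0.6338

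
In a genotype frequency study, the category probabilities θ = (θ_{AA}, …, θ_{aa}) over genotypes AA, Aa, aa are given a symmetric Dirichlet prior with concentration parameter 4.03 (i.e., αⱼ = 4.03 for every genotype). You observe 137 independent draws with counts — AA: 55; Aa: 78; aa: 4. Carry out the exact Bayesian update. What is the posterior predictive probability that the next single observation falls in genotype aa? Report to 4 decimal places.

The Dirichlet prior is conjugate to the Multinomial likelihood: each posterior αⱼ = prior αⱼ + observed count nⱼ.
Posterior concentration: (59.03, 82.03, 8.03), total = 149.09.
P(next = aa | data) = α_{aa}/Σα = 0.0539.

0.0539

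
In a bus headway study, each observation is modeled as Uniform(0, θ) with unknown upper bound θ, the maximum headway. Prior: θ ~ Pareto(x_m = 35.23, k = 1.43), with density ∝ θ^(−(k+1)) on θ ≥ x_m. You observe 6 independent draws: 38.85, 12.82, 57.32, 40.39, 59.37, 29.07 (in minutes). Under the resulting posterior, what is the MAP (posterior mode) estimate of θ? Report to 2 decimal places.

A Pareto(scale x_m, shape k) prior on the upper bound θ of Uniform(0, θ) is conjugate: posterior is Pareto(max(x_m, max xᵢ), k + n).
Sample maximum = 59.37; prior scale x_m = 35.23 → posterior scale = max = 59.37.
Posterior shape = 1.43 + 6 = 7.43.
The Pareto density is decreasing on [x_m, ∞), so the mode is x_m = 59.37.

59.37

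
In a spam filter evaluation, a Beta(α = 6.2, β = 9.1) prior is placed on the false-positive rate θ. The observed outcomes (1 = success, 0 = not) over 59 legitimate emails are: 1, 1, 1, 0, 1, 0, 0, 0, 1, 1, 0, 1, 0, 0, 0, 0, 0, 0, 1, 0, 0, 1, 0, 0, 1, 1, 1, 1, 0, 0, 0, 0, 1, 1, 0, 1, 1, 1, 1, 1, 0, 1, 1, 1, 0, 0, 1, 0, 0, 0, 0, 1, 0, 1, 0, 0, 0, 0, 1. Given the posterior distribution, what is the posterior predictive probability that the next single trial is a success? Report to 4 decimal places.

The Beta prior is conjugate to a Binomial/Bernoulli likelihood; the update adds successes to α and failures to β.
Posterior: Beta(α+k, β+n−k) = Beta(6.2+27, 9.1+32) = Beta(33.2, 41.1).
For a single future Bernoulli trial, P(success | data) = α/(α+β) = 0.4468.

0.4468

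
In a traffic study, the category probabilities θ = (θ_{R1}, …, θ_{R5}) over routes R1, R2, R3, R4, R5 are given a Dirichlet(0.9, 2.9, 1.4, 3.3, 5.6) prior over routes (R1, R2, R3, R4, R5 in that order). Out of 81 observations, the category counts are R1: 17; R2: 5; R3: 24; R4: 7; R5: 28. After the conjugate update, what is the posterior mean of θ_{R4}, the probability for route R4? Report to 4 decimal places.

The Dirichlet prior is conjugate to the Multinomial likelihood: each posterior αⱼ = prior αⱼ + observed count nⱼ.
Posterior concentration: (17.9, 7.9, 25.4, 10.3, 33.6), total = 95.1.
E[θ_{R4}|data] = α_{R4}/Σα = 10.3/95.1 = 0.1083.

0.1083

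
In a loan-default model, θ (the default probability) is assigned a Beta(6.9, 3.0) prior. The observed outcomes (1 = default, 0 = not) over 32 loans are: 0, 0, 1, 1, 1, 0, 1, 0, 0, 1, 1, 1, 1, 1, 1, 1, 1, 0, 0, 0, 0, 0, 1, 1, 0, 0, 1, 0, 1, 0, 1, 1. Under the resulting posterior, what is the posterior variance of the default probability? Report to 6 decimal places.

The Beta prior is conjugate to a Binomial/Bernoulli likelihood; the update adds successes to α and failures to β.
Posterior: Beta(α+k, β+n−k) = Beta(6.9+18, 3.0+14) = Beta(24.9, 17.0).
Var = αβ/((α+β)²(α+β+1)) = 24.9·17.0/(41.9²·42.9) = 0.005620.

0.005620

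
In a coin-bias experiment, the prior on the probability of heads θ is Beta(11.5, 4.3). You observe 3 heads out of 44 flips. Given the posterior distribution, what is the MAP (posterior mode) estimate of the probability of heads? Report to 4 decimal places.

The Beta prior is conjugate to a Binomial/Bernoulli likelihood; the update adds successes to α and failures to β.
Posterior: Beta(α+k, β+n−k) = Beta(11.5+3, 4.3+41) = Beta(14.5, 45.3).
Mode of Beta(a,b) for a,b>1 is (a−1)/(a+b−2) = 13.5/57.8 = 0.2336.

0.2336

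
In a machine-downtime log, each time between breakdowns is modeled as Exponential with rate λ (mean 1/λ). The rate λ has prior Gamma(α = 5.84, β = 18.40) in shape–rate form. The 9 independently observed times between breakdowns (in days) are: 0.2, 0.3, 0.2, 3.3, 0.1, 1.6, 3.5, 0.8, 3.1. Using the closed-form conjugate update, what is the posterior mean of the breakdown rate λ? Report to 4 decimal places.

With a Gamma(shape α, rate β) prior on the exponential rate λ, the posterior after n observations with total T = Σxᵢ is Gamma(α+n, β+T).
Sum of observations T = 13.1 days; n = 9.
Posterior: Gamma(5.84+9, 18.40+13.1) = Gamma(14.84, 31.50).
Posterior mean of λ = α/β = 14.84/31.50 = 0.4711.

0.4711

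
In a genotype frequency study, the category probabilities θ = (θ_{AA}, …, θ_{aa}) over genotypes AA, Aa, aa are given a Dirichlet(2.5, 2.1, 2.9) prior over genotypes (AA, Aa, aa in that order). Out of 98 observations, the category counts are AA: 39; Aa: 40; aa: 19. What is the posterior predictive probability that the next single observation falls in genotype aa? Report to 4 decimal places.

0.2076

The Dirichlet prior is conjugate to the Multinomial likelihood: each posterior αⱼ = prior αⱼ + observed count nⱼ.
Posterior concentration: (41.5, 42.1, 21.9), total = 105.5.
P(next = aa | data) = α_{aa}/Σα = 0.2076.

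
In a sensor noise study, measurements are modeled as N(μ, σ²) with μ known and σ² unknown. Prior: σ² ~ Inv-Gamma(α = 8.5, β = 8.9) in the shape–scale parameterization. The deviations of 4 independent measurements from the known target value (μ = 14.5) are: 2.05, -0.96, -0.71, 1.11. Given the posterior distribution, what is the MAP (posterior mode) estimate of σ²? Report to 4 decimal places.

1.0722

With known mean μ and an Inverse-Gamma(α, β) prior on σ², the Normal likelihood is conjugate: posterior is Inv-Gamma(α + n/2, β + Σ(xᵢ−μ)²/2).
Σ(xᵢ−μ)² = (2.05)² + (-0.96)² + (-0.71)² + (1.11)² = 6.8603.
Posterior: Inv-Gamma(8.5 + 4/2, 8.9 + 6.8603/2) = Inv-Gamma(10.50, 12.33015).
Mode = β/(α+1) = 12.33015/11.50 = 1.0722.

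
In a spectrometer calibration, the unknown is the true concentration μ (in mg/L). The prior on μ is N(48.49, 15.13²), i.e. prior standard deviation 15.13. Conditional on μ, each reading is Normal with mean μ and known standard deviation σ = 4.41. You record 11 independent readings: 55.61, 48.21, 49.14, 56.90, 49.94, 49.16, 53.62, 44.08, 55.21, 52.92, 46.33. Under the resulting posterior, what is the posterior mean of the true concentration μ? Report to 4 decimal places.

For Normal data with known variance σ², a Normal(μ₀, σ₀²) prior on μ is conjugate. Posterior precision = 1/σ₀² + n/σ²; posterior mean is the precision-weighted average of μ₀ and x̄.
Σxᵢ = 55.61 + 48.21 + 49.14 + 56.90 + 49.94 + 49.16 + 53.62 + 44.08 + 55.21 + 52.92 + 46.33 = 561.12, so n·x̄ = 561.12.
σ₀² = 15.13² = 228.9169, σ² = 4.41² = 19.4481; σ² + n·σ₀² = 19.4481 + 11·228.9169 = 2537.534.
Posterior mean = (μ₀/σ₀² + n·x̄/σ²)/(1/σ₀² + n/σ²) = (σ²·μ₀ + σ₀²·n·x̄)/(σ² + n·σ₀²) = (19.4481·48.49 + 228.9169·561.12)/2537.534 = 129392.889297/2537.534 = 50.9916.

50.9916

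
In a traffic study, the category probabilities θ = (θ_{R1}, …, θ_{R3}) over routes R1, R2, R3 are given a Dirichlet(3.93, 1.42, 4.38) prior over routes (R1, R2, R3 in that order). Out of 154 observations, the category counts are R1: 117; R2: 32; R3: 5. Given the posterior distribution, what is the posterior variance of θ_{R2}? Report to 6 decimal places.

0.000986

The Dirichlet prior is conjugate to the Multinomial likelihood: each posterior αⱼ = prior αⱼ + observed count nⱼ.
Posterior concentration: (120.93, 33.42, 9.38), total = 163.73.
Var[θ_j] = α_j(Σα−α_j)/((Σα)²(Σα+1)) = 33.42·130.31/(163.73²·164.73) = 0.000986.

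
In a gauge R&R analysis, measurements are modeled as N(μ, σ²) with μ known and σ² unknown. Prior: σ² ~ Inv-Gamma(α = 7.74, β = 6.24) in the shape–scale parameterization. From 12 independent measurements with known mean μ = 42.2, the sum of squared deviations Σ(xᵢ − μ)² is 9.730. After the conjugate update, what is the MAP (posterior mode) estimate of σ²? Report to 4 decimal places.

With known mean μ and an Inverse-Gamma(α, β) prior on σ², the Normal likelihood is conjugate: posterior is Inv-Gamma(α + n/2, β + Σ(xᵢ−μ)²/2).
Posterior: Inv-Gamma(7.74 + 12/2, 6.24 + 9.730/2) = Inv-Gamma(13.74, 11.1050).
Mode = β/(α+1) = 11.1050/14.74 = 0.7534.

0.7534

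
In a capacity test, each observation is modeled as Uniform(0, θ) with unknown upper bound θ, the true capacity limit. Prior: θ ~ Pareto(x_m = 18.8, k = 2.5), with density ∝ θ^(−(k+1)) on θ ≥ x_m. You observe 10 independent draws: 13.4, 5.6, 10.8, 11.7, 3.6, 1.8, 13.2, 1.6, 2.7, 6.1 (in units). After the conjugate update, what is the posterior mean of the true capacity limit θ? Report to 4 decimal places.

20.4348

A Pareto(scale x_m, shape k) prior on the upper bound θ of Uniform(0, θ) is conjugate: posterior is Pareto(max(x_m, max xᵢ), k + n).
Sample maximum = 13.4; prior scale x_m = 18.8 → posterior scale = max = 18.8.
Posterior shape = 2.5 + 10 = 12.5.
E[θ|data] = k·x_m/(k−1) = 12.5·18.8/11.5 = 20.4348.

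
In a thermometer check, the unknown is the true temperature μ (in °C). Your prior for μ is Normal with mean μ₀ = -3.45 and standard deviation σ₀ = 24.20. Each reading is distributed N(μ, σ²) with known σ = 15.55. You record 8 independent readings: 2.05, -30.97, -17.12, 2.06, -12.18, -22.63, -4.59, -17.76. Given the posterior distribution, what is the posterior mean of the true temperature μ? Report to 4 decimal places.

For Normal data with known variance σ², a Normal(μ₀, σ₀²) prior on μ is conjugate. Posterior precision = 1/σ₀² + n/σ²; posterior mean is the precision-weighted average of μ₀ and x̄.
Σxᵢ = 2.05 + (-30.97) + (-17.12) + 2.06 + (-12.18) + (-22.63) + (-4.59) + (-17.76) = -101.14, so n·x̄ = -101.14.
σ₀² = 24.20² = 585.64, σ² = 15.55² = 241.8025; σ² + n·σ₀² = 241.8025 + 8·585.64 = 4926.9225.
Posterior mean = (μ₀/σ₀² + n·x̄/σ²)/(1/σ₀² + n/σ²) = (σ²·μ₀ + σ₀²·n·x̄)/(σ² + n·σ₀²) = (241.8025·(-3.45) + 585.64·(-101.14))/4926.9225 = -60065.848225/4926.9225 = -12.1914.

-12.1914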